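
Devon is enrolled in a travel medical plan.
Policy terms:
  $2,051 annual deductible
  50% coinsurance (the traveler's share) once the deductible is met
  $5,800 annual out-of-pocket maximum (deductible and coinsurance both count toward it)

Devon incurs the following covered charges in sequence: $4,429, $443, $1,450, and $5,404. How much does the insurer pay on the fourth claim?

Claim 1 — $4,429: deductible takes $2,051, $2,378 remains; traveler's 50% is $1,189. Cost to traveler: $3,240. OOP to date $3,240. Plan pays $4,429 − $3,240 = $1,189.
Claim 2 — $443: 50% coinsurance on $443 = $221.50. Cost to traveler: $221.50. OOP to date $3,461.50. Plan pays $443 − $221.50 = $221.50.
Claim 3 — $1,450: deductible met; 50% of $1,450 = $725. Traveler owes $725 (running OOP $4,186.50). Insurer: $1,450 − $725 = $725.
Claim 4 — $5,404: deductible already satisfied, so traveler's share is 50% × $5,404 = $2,702. Adding that to $4,186.50 gives $6,888.50, past the $5,800 cap; traveler pays only $5,800 − $4,186.50 = $1,613.50. Plan pays $5,404 − $1,613.50 = $3,790.50.

$3,790.50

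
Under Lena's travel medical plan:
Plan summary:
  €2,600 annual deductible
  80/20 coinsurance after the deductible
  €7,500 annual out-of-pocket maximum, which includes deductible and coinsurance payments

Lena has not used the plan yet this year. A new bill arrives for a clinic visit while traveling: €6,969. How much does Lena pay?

Nothing has been paid toward the €2,600 deductible, so the first €2,600 of this charge is applied there.
After the €2,600 deductible portion, €6,969 − €2,600 = €4,369 is subject to coinsurance.
20% of €4,369 = €873.80 falls to the traveler.
So the traveler owes €2,600 + €873.80 = €3,473.80 before any cap.
Total out-of-pocket so far would be €0 + €3,473.80 = €3,473.80, below the €7,500 cap — no reduction.

€3,473.80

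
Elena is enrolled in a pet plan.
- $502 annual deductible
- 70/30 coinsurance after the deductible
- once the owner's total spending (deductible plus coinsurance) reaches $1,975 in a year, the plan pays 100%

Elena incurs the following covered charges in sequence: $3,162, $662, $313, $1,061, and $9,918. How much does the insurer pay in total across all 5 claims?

#1 ($3,162): deductible takes $502, $2,660 remains; owner's 30% is $798. Owner owes $1,300 (running OOP $1,300). Plan pays $3,162 − $1,300 = $1,862.
#2 ($662): 30% coinsurance on $662 = $198.60. Cost to owner: $198.60. OOP to date $1,498.60. Insurer: $662 − $198.60 = $463.40.
#3 ($313): deductible already satisfied, so owner's share is 30% × $313 = $93.90. Owner pays $93.90; OOP now $1,592.50. Plan pays $313 − $93.90 = $219.10.
#4 ($1,061): deductible met; 30% of $1,061 = $318.30. Owner owes $318.30 (running OOP $1,910.80). Plan pays $1,061 − $318.30 = $742.70.
#5 ($9,918): 30% coinsurance on $9,918 = $2,975.40. That would push OOP to $4,886.20, over the $1,975 cap, so owner pays $1,975 − $1,910.80 = $64.20. Plan pays $9,918 − $64.20 = $9,853.80.
Insurer total = bills − owner's total = $15,116 − $1,975 = $13,141.

$13,141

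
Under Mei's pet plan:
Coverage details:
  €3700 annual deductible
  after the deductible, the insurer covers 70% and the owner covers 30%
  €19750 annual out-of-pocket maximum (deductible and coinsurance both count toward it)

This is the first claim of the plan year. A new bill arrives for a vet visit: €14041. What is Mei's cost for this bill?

€6802.30

Nothing has been paid toward the €3700 deductible, so the first €3700 of this charge is applied there.
The remaining €10341 (= €14041 − €3700) moves to coinsurance.
Coinsurance: €10341 × 30% = €3102.30.
That puts the owner's cost at €3700 + €3102.30 = €6802.30 before any cap.
Total out-of-pocket so far would be €0 + €6802.30 = €6802.30, below the €19750 cap — no reduction.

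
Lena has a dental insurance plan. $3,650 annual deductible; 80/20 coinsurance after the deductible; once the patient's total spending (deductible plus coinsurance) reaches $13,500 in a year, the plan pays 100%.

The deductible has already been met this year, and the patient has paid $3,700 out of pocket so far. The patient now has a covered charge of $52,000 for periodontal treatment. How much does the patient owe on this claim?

$9,800

The deductible is already satisfied, so the full bill goes to coinsurance.
20% of $52,000 = $10,400 falls to the patient.
That would bring total out-of-pocket to $14,100, past the $13,500 cap. The patient is capped at $13,500 − $3,700 = $9,800 on this claim.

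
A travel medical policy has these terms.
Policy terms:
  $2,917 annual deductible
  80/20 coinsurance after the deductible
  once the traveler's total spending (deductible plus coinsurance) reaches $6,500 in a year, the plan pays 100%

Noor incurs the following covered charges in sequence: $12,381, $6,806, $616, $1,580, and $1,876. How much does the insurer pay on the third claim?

$492.80

#1 ($12,381): $2,917 finishes the deductible; $9,464 goes to coinsurance; 20% of $9,464 = $1,892.80. Cost to traveler: $4,809.80. OOP to date $4,809.80. Plan pays $12,381 − $4,809.80 = $7,571.20.
#2 ($6,806): deductible already satisfied, so traveler's share is 20% × $6,806 = $1,361.20. Cost to traveler: $1,361.20. OOP to date $6,171. Plan pays $6,806 − $1,361.20 = $5,444.80.
#3 ($616): deductible met; 20% of $616 = $123.20. Traveler pays $123.20; OOP now $6,294.20. Insurer: $616 − $123.20 = $492.80.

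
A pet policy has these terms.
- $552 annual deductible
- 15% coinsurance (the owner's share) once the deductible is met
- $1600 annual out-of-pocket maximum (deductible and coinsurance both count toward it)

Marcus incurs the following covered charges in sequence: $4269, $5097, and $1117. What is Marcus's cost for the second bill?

Claim 1 — $4269: $552 to deductible, leaving $3717; coinsurance $3717 × 15% = $557.55. Owner pays $1109.55; OOP now $1109.55.
Claim 2 — $5097: 15% coinsurance on $5097 = $764.55. Adding that to $1109.55 gives $1874.10, past the $1600 cap; owner pays only $1600 − $1109.55 = $490.45.

$490.45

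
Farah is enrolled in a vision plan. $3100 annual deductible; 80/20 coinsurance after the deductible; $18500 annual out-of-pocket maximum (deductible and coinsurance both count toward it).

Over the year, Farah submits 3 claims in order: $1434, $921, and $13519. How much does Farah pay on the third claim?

$3299.80

Claim 1 ($1434): all of it applies to the deductible. Member owes $1434 (running OOP $1434).
Claim 2 ($921): entire amount goes to the deductible. Cost to member: $921. OOP to date $2355.
Claim 3 ($13519): deductible takes $745, $12774 remains; member's 20% is $2554.80. Cost to member: $3299.80. OOP to date $5654.80.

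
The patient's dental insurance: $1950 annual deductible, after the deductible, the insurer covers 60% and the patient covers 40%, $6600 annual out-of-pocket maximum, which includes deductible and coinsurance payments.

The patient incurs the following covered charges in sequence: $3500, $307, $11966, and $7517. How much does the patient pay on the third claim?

$3907.20

Bill 1, $3500: deductible takes $1950, $1550 remains; coinsurance $1550 × 40% = $620. Patient pays $2570; OOP now $2570.
Bill 2, $307: deductible already satisfied, so patient's share is 40% × $307 = $122.80. Patient owes $122.80 (running OOP $2692.80).
Bill 3, $11966: 40% coinsurance on $11966 = $4786.40. OOP would hit $7479.20 > $6600, so the cap limits the patient to $6600 − $2692.80 = $3907.20.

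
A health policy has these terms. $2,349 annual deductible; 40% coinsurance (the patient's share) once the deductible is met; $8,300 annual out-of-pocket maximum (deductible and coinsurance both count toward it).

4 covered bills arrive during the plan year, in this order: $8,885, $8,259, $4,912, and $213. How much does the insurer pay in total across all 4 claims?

$13,969

#1 ($8,885): deductible takes $2,349, $6,536 remains; 40% of $6,536 = $2,614.40. Patient pays $4,963.40; OOP now $4,963.40. Plan pays $8,885 − $4,963.40 = $3,921.60.
#2 ($8,259): deductible already satisfied, so patient's share is 40% × $8,259 = $3,303.60. Patient pays $3,303.60; OOP now $8,267. Insurer: $8,259 − $3,303.60 = $4,955.40.
#3 ($4,912): 40% coinsurance on $4,912 = $1,964.80. OOP would hit $10,231.80 > $8,300, so the cap limits the patient to $8,300 − $8,267 = $33. Plan pays $4,912 − $33 = $4,879.
#4 ($213): deductible already satisfied, so patient's share is 40% × $213 = $85.20. That would push OOP to $8,385.20, over the $8,300 cap, so patient pays $8,300 − $8,300 = $0. Plan pays $213 − $0 = $213.
Insurer total = bills − patient's total = $22,269 − $8,300 = $13,969.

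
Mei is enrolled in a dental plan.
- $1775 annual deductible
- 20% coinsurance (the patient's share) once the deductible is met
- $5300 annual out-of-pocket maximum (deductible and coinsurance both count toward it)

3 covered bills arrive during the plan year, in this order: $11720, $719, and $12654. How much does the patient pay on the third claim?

Claim 1 ($11720): deductible takes $1775, $9945 remains; coinsurance $9945 × 20% = $1989. Cost to patient: $3764. OOP to date $3764.
Claim 2 ($719): deductible already satisfied, so patient's share is 20% × $719 = $143.80. Patient owes $143.80 (running OOP $3907.80).
Claim 3 ($12654): deductible already satisfied, so patient's share is 20% × $12654 = $2530.80. OOP would hit $6438.60 > $5300, so the cap limits the patient to $5300 − $3907.80 = $1392.20.

$1392.20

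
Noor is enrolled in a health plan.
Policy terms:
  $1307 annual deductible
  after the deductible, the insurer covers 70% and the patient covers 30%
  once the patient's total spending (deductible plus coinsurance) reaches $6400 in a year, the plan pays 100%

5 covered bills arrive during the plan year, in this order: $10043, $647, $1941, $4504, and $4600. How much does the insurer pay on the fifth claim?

$4255.40

Bill 1, $10043: $1307 finishes the deductible; $8736 goes to coinsurance; 30% of $8736 = $2620.80. Patient pays $3927.80; OOP now $3927.80. Plan pays $10043 − $3927.80 = $6115.20.
Bill 2, $647: 30% coinsurance on $647 = $194.10. Patient pays $194.10; OOP now $4121.90. Insurer: $647 − $194.10 = $452.90.
Bill 3, $1941: deductible already satisfied, so patient's share is 30% × $1941 = $582.30. Patient pays $582.30; OOP now $4704.20. Plan pays $1941 − $582.30 = $1358.70.
Bill 4, $4504: deductible met; 30% of $4504 = $1351.20. Patient pays $1351.20; OOP now $6055.40. Insurer: $4504 − $1351.20 = $3152.80.
Bill 5, $4600: 30% coinsurance on $4600 = $1380. Adding that to $6055.40 gives $7435.40, past the $6400 cap; patient pays only $6400 − $6055.40 = $344.60. Insurer: $4600 − $344.60 = $4255.40.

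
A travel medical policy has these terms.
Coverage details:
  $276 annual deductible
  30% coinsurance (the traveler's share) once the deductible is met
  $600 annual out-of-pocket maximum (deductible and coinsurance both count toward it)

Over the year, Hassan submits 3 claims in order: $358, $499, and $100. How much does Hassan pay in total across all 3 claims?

Bill 1, $358: deductible takes $276, $82 remains; coinsurance $82 × 30% = $24.60. Traveler pays $300.60; OOP now $300.60.
Bill 2, $499: deductible met; 30% of $499 = $149.70. Traveler pays $149.70; OOP now $450.30.
Bill 3, $100: 30% coinsurance on $100 = $30. Traveler owes $30 (running OOP $480.30).
Summing the traveler's payments: $300.60 + $149.70 + $30 = $480.30.

$480.30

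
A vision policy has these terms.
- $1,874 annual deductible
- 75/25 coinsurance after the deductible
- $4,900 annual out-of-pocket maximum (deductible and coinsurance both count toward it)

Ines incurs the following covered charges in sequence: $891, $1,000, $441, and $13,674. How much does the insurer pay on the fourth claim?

$10,762.50

#1 ($891): all of it applies to the deductible. Member owes $891 (running OOP $891). Insurer: $891 − $891 = $0.
#2 ($1,000): deductible takes $983, $17 remains; 25% of $17 = $4.25. Member pays $987.25; OOP now $1,878.25. Insurer: $1,000 − $987.25 = $12.75.
#3 ($441): 25% coinsurance on $441 = $110.25. Cost to member: $110.25. OOP to date $1,988.50. Plan pays $441 − $110.25 = $330.75.
#4 ($13,674): 25% coinsurance on $13,674 = $3,418.50. That would push OOP to $5,407, over the $4,900 cap, so member pays $4,900 − $1,988.50 = $2,911.50. Plan pays $13,674 − $2,911.50 = $10,762.50.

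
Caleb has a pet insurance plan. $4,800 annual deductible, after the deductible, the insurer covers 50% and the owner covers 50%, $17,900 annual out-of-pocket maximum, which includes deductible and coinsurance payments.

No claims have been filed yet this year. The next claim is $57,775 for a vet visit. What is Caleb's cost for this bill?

$17,900

The full $4,800 deductible is still open; $4,800 of this bill applies to it.
After the $4,800 deductible portion, $57,775 − $4,800 = $52,975 is subject to coinsurance.
Coinsurance: $52,975 × 50% = $26,487.50.
Owner responsibility before any cap: $4,800 + $26,487.50 = $31,287.50.
Year-to-date out-of-pocket would reach $0 + $31,287.50 = $31,287.50, above the $17,900 maximum, so the owner pays only $17,900 − $0 = $17,900.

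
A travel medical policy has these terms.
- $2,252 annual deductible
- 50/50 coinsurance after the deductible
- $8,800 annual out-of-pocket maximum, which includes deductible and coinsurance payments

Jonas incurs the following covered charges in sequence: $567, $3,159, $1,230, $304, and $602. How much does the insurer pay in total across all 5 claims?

$1,805

Claim 1 ($567): entire amount goes to the deductible. Traveler pays $567; OOP now $567. Plan pays $567 − $567 = $0.
Claim 2 ($3,159): $1,685 to deductible, leaving $1,474; traveler's 50% is $737. Traveler owes $2,422 (running OOP $2,989). Insurer: $3,159 − $2,422 = $737.
Claim 3 ($1,230): deductible met; 50% of $1,230 = $615. Traveler owes $615 (running OOP $3,604). Plan pays $1,230 − $615 = $615.
Claim 4 ($304): deductible already satisfied, so traveler's share is 50% × $304 = $152. Cost to traveler: $152. OOP to date $3,756. Plan pays $304 − $152 = $152.
Claim 5 ($602): deductible met; 50% of $602 = $301. Cost to traveler: $301. OOP to date $4,057. Insurer: $602 − $301 = $301.
Insurer total: $0 + $737 + $615 + $152 + $301 = $1,805.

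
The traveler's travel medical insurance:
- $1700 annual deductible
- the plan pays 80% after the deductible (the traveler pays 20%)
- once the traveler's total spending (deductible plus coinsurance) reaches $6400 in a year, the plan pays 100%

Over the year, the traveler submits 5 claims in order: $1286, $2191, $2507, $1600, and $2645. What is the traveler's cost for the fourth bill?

$320

Claim 1 ($1286): fully absorbed by the deductible. Cost to traveler: $1286. OOP to date $1286.
Claim 2 ($2191): $414 to deductible, leaving $1777; traveler's 20% is $355.40. Cost to traveler: $769.40. OOP to date $2055.40.
Claim 3 ($2507): deductible met; 20% of $2507 = $501.40. Cost to traveler: $501.40. OOP to date $2556.80.
Claim 4 ($1600): 20% coinsurance on $1600 = $320. Traveler owes $320 (running OOP $2876.80).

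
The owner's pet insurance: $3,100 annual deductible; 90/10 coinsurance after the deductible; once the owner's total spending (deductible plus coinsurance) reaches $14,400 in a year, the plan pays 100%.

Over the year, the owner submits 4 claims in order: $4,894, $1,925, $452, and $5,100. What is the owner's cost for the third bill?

$45.20

Bill 1, $4,894: $3,100 to deductible, leaving $1,794; coinsurance $1,794 × 10% = $179.40. Owner pays $3,279.40; OOP now $3,279.40.
Bill 2, $1,925: deductible already satisfied, so owner's share is 10% × $1,925 = $192.50. Cost to owner: $192.50. OOP to date $3,471.90.
Bill 3, $452: 10% coinsurance on $452 = $45.20. Cost to owner: $45.20. OOP to date $3,517.10.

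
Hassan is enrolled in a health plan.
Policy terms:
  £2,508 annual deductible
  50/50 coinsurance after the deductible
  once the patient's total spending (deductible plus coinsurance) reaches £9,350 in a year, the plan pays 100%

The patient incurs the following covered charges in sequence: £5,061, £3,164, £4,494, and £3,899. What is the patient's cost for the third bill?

Claim 1 (£5,061): deductible takes £2,508, £2,553 remains; coinsurance £2,553 × 50% = £1,276.50. Cost to patient: £3,784.50. OOP to date £3,784.50.
Claim 2 (£3,164): deductible met; 50% of £3,164 = £1,582. Patient owes £1,582 (running OOP £5,366.50).
Claim 3 (£4,494): deductible already satisfied, so patient's share is 50% × £4,494 = £2,247. Cost to patient: £2,247. OOP to date £7,613.50.

£2,247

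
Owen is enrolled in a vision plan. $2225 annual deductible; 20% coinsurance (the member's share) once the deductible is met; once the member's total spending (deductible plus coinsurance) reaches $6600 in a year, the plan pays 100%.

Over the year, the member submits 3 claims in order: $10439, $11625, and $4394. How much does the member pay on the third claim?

Claim 1 ($10439): $2225 to deductible, leaving $8214; member's 20% is $1642.80. Cost to member: $3867.80. OOP to date $3867.80.
Claim 2 ($11625): deductible met; 20% of $11625 = $2325. Member pays $2325; OOP now $6192.80.
Claim 3 ($4394): deductible met; 20% of $4394 = $878.80. Adding that to $6192.80 gives $7071.60, past the $6600 cap; member pays only $6600 − $6192.80 = $407.20.

$407.20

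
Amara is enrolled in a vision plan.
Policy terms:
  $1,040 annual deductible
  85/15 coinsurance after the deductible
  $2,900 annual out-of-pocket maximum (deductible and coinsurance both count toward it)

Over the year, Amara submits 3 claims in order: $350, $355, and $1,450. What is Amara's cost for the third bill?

#1 ($350): fully absorbed by the deductible. Member pays $350; OOP now $350.
#2 ($355): entire amount goes to the deductible. Cost to member: $355. OOP to date $705.
#3 ($1,450): $335 to deductible, leaving $1,115; 15% of $1,115 = $167.25. Member pays $502.25; OOP now $1,207.25.

$502.25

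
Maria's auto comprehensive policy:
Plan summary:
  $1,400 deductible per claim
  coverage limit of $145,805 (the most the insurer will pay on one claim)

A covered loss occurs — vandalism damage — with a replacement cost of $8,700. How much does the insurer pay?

$7,300

After the deductible, $8,700 − $1,400 = $7,300 remains.
$7,300 ≤ $145,805, so the limit doesn't bind; insurer pays $7,300.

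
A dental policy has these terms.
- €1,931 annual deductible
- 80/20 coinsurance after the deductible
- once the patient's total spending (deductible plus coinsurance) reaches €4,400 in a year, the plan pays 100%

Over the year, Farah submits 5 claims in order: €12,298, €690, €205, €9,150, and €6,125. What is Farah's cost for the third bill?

€41

Claim 1 — €12,298: deductible takes €1,931, €10,367 remains; coinsurance €10,367 × 20% = €2,073.40. Patient owes €4,004.40 (running OOP €4,004.40).
Claim 2 — €690: deductible already satisfied, so patient's share is 20% × €690 = €138. Cost to patient: €138. OOP to date €4,142.40.
Claim 3 — €205: deductible met; 20% of €205 = €41. Patient pays €41; OOP now €4,183.40.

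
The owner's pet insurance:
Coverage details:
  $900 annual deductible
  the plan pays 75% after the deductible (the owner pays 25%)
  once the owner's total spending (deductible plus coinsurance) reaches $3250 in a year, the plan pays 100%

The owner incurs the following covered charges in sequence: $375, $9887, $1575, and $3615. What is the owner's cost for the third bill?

Claim 1 ($375): fully absorbed by the deductible. Owner pays $375; OOP now $375.
Claim 2 ($9887): deductible takes $525, $9362 remains; coinsurance $9362 × 25% = $2340.50. Cost to owner: $2865.50. OOP to date $3240.50.
Claim 3 ($1575): deductible already satisfied, so owner's share is 25% × $1575 = $393.75. OOP would hit $3634.25 > $3250, so the cap limits the owner to $3250 − $3240.50 = $9.50.

$9.50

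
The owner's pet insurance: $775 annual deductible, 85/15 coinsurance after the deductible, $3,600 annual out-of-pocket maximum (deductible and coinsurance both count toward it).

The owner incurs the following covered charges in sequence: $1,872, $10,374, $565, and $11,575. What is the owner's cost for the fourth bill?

$1,019.60

#1 ($1,872): deductible takes $775, $1,097 remains; 15% of $1,097 = $164.55. Cost to owner: $939.55. OOP to date $939.55.
#2 ($10,374): 15% coinsurance on $10,374 = $1,556.10. Cost to owner: $1,556.10. OOP to date $2,495.65.
#3 ($565): deductible met; 15% of $565 = $84.75. Owner owes $84.75 (running OOP $2,580.40).
#4 ($11,575): 15% coinsurance on $11,575 = $1,736.25. That would push OOP to $4,316.65, over the $3,600 cap, so owner pays $3,600 − $2,580.40 = $1,019.60.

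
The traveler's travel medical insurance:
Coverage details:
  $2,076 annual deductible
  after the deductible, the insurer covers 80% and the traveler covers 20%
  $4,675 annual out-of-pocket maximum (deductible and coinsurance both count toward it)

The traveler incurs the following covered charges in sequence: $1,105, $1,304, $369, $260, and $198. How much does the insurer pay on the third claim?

Claim 1 — $1,105: all of it applies to the deductible. Traveler pays $1,105; OOP now $1,105. Insurer: $1,105 − $1,105 = $0.
Claim 2 — $1,304: $971 finishes the deductible; $333 goes to coinsurance; traveler's 20% is $66.60. Traveler owes $1,037.60 (running OOP $2,142.60). Plan pays $1,304 − $1,037.60 = $266.40.
Claim 3 — $369: deductible already satisfied, so traveler's share is 20% × $369 = $73.80. Traveler owes $73.80 (running OOP $2,216.40). Insurer: $369 − $73.80 = $295.20.

$295.20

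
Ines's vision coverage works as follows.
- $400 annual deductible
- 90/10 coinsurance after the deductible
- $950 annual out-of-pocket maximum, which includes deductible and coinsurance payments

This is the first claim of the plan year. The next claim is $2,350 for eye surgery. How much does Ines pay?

$595

The full $400 deductible is still open; $400 of this bill applies to it.
That leaves $2,350 − $400 = $1,950 for coinsurance.
Member's 10% share of $1,950 is $195.
That puts the member's cost at $400 + $195 = $595 before any cap.
Year-to-date out-of-pocket becomes $0 + $595 = $595, still under the $950 maximum, so no cap applies.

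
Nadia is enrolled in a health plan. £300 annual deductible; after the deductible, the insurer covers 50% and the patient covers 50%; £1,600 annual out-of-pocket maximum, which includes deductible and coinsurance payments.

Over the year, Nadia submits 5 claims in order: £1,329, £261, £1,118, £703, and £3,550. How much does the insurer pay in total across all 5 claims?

£5,361

Bill 1, £1,329: £300 finishes the deductible; £1,029 goes to coinsurance; coinsurance £1,029 × 50% = £514.50. Patient pays £814.50; OOP now £814.50. Plan pays £1,329 − £814.50 = £514.50.
Bill 2, £261: deductible already satisfied, so patient's share is 50% × £261 = £130.50. Cost to patient: £130.50. OOP to date £945. Plan pays £261 − £130.50 = £130.50.
Bill 3, £1,118: deductible already satisfied, so patient's share is 50% × £1,118 = £559. Patient pays £559; OOP now £1,504. Plan pays £1,118 − £559 = £559.
Bill 4, £703: deductible met; 50% of £703 = £351.50. That would push OOP to £1,855.50, over the £1,600 cap, so patient pays £1,600 − £1,504 = £96. Insurer: £703 − £96 = £607.
Bill 5, £3,550: deductible already satisfied, so patient's share is 50% × £3,550 = £1,775. That would push OOP to £3,375, over the £1,600 cap, so patient pays £1,600 − £1,600 = £0. Insurer: £3,550 − £0 = £3,550.
Insurer total = bills − patient's total = £6,961 − £1,600 = £5,361.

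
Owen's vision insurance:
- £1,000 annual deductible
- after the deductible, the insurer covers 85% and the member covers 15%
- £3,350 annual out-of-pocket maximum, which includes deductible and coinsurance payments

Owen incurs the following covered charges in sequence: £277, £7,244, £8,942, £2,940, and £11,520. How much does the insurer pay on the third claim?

#1 (£277): fully absorbed by the deductible. Cost to member: £277. OOP to date £277. Plan pays £277 − £277 = £0.
#2 (£7,244): £723 to deductible, leaving £6,521; 15% of £6,521 = £978.15. Cost to member: £1,701.15. OOP to date £1,978.15. Insurer: £7,244 − £1,701.15 = £5,542.85.
#3 (£8,942): deductible met; 15% of £8,942 = £1,341.30. Member pays £1,341.30; OOP now £3,319.45. Plan pays £8,942 − £1,341.30 = £7,600.70.

£7,600.70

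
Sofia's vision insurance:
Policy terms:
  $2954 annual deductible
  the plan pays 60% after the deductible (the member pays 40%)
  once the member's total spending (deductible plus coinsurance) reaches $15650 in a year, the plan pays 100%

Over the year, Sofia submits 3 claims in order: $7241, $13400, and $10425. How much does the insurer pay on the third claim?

Claim 1 ($7241): $2954 to deductible, leaving $4287; 40% of $4287 = $1714.80. Member pays $4668.80; OOP now $4668.80. Plan pays $7241 − $4668.80 = $2572.20.
Claim 2 ($13400): deductible met; 40% of $13400 = $5360. Member pays $5360; OOP now $10028.80. Plan pays $13400 − $5360 = $8040.
Claim 3 ($10425): 40% coinsurance on $10425 = $4170. Member owes $4170 (running OOP $14198.80). Insurer: $10425 − $4170 = $6255.

$6255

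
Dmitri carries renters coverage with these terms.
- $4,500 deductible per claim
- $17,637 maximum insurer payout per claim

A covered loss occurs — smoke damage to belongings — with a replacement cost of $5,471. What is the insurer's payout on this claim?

$971

After the deductible, $5,471 − $4,500 = $971 remains.
$971 is within the $17,637 limit, so the insurer pays $971.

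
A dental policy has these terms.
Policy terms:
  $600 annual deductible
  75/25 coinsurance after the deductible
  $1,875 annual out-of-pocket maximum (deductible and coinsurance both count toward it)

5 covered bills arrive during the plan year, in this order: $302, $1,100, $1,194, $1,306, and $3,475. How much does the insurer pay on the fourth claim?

Bill 1, $302: entire amount goes to the deductible. Patient pays $302; OOP now $302. Insurer: $302 − $302 = $0.
Bill 2, $1,100: $298 finishes the deductible; $802 goes to coinsurance; patient's 25% is $200.50. Patient owes $498.50 (running OOP $800.50). Plan pays $1,100 − $498.50 = $601.50.
Bill 3, $1,194: deductible met; 25% of $1,194 = $298.50. Patient owes $298.50 (running OOP $1,099). Insurer: $1,194 − $298.50 = $895.50.
Bill 4, $1,306: deductible already satisfied, so patient's share is 25% × $1,306 = $326.50. Cost to patient: $326.50. OOP to date $1,425.50. Plan pays $1,306 − $326.50 = $979.50.

$979.50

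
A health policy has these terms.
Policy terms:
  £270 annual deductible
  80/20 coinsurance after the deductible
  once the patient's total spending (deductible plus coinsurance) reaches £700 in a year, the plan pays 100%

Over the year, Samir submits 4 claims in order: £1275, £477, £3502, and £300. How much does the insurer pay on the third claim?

£3368.40

Bill 1, £1275: £270 finishes the deductible; £1005 goes to coinsurance; coinsurance £1005 × 20% = £201. Patient pays £471; OOP now £471. Insurer: £1275 − £471 = £804.
Bill 2, £477: deductible already satisfied, so patient's share is 20% × £477 = £95.40. Cost to patient: £95.40. OOP to date £566.40. Plan pays £477 − £95.40 = £381.60.
Bill 3, £3502: 20% coinsurance on £3502 = £700.40. That would push OOP to £1266.80, over the £700 cap, so patient pays £700 − £566.40 = £133.60. Insurer: £3502 − £133.60 = £3368.40.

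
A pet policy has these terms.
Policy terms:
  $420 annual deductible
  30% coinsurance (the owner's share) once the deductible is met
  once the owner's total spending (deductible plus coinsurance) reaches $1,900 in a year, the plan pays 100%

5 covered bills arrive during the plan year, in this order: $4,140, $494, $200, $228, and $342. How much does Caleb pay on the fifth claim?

$87.40

Claim 1 ($4,140): deductible takes $420, $3,720 remains; coinsurance $3,720 × 30% = $1,116. Owner pays $1,536; OOP now $1,536.
Claim 2 ($494): 30% coinsurance on $494 = $148.20. Owner owes $148.20 (running OOP $1,684.20).
Claim 3 ($200): deductible met; 30% of $200 = $60. Owner pays $60; OOP now $1,744.20.
Claim 4 ($228): deductible met; 30% of $228 = $68.40. Owner pays $68.40; OOP now $1,812.60.
Claim 5 ($342): 30% coinsurance on $342 = $102.60. Adding that to $1,812.60 gives $1,915.20, past the $1,900 cap; owner pays only $1,900 − $1,812.60 = $87.40.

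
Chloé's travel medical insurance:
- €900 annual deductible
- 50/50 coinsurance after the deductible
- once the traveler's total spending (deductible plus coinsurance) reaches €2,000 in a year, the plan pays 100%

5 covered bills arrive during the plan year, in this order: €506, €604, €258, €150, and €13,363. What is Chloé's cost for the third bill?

Bill 1, €506: entire amount goes to the deductible. Cost to traveler: €506. OOP to date €506.
Bill 2, €604: deductible takes €394, €210 remains; coinsurance €210 × 50% = €105. Traveler owes €499 (running OOP €1,005).
Bill 3, €258: deductible met; 50% of €258 = €129. Traveler owes €129 (running OOP €1,134).

€129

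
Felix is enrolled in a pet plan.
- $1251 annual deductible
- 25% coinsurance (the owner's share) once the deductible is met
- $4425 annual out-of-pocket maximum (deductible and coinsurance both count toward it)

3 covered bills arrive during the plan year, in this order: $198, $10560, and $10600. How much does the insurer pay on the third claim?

Bill 1, $198: fully absorbed by the deductible. Cost to owner: $198. OOP to date $198. Plan pays $198 − $198 = $0.
Bill 2, $10560: $1053 to deductible, leaving $9507; coinsurance $9507 × 25% = $2376.75. Owner pays $3429.75; OOP now $3627.75. Plan pays $10560 − $3429.75 = $7130.25.
Bill 3, $10600: deductible already satisfied, so owner's share is 25% × $10600 = $2650. Adding that to $3627.75 gives $6277.75, past the $4425 cap; owner pays only $4425 − $3627.75 = $797.25. Insurer: $10600 − $797.25 = $9802.75.

$9802.75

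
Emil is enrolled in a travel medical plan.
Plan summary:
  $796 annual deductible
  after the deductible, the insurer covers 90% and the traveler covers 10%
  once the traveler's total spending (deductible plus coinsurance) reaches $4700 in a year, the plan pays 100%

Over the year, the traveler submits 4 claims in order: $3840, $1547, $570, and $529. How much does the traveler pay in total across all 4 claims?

Claim 1 — $3840: deductible takes $796, $3044 remains; coinsurance $3044 × 10% = $304.40. Cost to traveler: $1100.40. OOP to date $1100.40.
Claim 2 — $1547: 10% coinsurance on $1547 = $154.70. Traveler owes $154.70 (running OOP $1255.10).
Claim 3 — $570: 10% coinsurance on $570 = $57. Traveler owes $57 (running OOP $1312.10).
Claim 4 — $529: deductible already satisfied, so traveler's share is 10% × $529 = $52.90. Traveler pays $52.90; OOP now $1365.
Total paid by the traveler: $1100.40 + $154.70 + $57 + $52.90 = $1365.

$1365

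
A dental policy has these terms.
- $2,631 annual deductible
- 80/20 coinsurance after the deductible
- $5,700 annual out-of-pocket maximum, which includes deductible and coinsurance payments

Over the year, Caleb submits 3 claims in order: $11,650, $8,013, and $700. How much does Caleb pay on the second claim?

$1,265.20

Claim 1 ($11,650): $2,631 finishes the deductible; $9,019 goes to coinsurance; 20% of $9,019 = $1,803.80. Cost to patient: $4,434.80. OOP to date $4,434.80.
Claim 2 ($8,013): 20% coinsurance on $8,013 = $1,602.60. Adding that to $4,434.80 gives $6,037.40, past the $5,700 cap; patient pays only $5,700 − $4,434.80 = $1,265.20.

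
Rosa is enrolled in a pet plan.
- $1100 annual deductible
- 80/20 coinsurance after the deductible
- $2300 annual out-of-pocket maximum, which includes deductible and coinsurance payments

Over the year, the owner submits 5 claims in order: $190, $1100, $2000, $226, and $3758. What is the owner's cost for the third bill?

Claim 1 — $190: entire amount goes to the deductible. Cost to owner: $190. OOP to date $190.
Claim 2 — $1100: deductible takes $910, $190 remains; coinsurance $190 × 20% = $38. Owner pays $948; OOP now $1138.
Claim 3 — $2000: 20% coinsurance on $2000 = $400. Cost to owner: $400. OOP to date $1538.

$400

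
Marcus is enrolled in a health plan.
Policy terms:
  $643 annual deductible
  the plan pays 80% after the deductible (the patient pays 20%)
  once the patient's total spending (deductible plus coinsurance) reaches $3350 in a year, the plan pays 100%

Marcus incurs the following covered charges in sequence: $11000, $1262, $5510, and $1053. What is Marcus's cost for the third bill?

$383.20

#1 ($11000): deductible takes $643, $10357 remains; 20% of $10357 = $2071.40. Patient pays $2714.40; OOP now $2714.40.
#2 ($1262): 20% coinsurance on $1262 = $252.40. Patient pays $252.40; OOP now $2966.80.
#3 ($5510): deductible already satisfied, so patient's share is 20% × $5510 = $1102. Adding that to $2966.80 gives $4068.80, past the $3350 cap; patient pays only $3350 − $2966.80 = $383.20.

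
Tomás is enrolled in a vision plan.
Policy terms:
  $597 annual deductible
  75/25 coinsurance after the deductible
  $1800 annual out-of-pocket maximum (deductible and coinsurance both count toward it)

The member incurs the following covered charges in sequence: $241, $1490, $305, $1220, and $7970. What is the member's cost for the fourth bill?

$305

#1 ($241): entire amount goes to the deductible. Member owes $241 (running OOP $241).
#2 ($1490): $356 to deductible, leaving $1134; member's 25% is $283.50. Member pays $639.50; OOP now $880.50.
#3 ($305): deductible already satisfied, so member's share is 25% × $305 = $76.25. Member owes $76.25 (running OOP $956.75).
#4 ($1220): deductible already satisfied, so member's share is 25% × $1220 = $305. Cost to member: $305. OOP to date $1261.75.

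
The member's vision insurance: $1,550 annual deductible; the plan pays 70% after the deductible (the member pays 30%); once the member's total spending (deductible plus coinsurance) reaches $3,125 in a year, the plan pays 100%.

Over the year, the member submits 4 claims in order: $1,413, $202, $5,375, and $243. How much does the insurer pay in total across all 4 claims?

#1 ($1,413): all of it applies to the deductible. Member owes $1,413 (running OOP $1,413). Plan pays $1,413 − $1,413 = $0.
#2 ($202): $137 to deductible, leaving $65; 30% of $65 = $19.50. Member owes $156.50 (running OOP $1,569.50). Insurer: $202 − $156.50 = $45.50.
#3 ($5,375): deductible already satisfied, so member's share is 30% × $5,375 = $1,612.50. Adding that to $1,569.50 gives $3,182, past the $3,125 cap; member pays only $3,125 − $1,569.50 = $1,555.50. Plan pays $5,375 − $1,555.50 = $3,819.50.
#4 ($243): 30% coinsurance on $243 = $72.90. Adding that to $3,125 gives $3,197.90, past the $3,125 cap; member pays only $3,125 − $3,125 = $0. Plan pays $243 − $0 = $243.
Insurer total = bills − member's total = $7,233 − $3,125 = $4,108.

$4,108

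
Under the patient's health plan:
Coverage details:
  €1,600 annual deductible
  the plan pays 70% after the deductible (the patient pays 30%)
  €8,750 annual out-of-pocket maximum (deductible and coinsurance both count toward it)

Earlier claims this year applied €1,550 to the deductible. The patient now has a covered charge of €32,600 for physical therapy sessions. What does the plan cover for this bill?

Deductible still to meet: €1,600 − €1,550 = €50.
That leaves €32,600 − €50 = €32,550 for coinsurance.
Coinsurance: €32,550 × 30% = €9,765.
So the patient owes €50 + €9,765 = €9,815 before any cap.
Year-to-date out-of-pocket would reach €1,550 + €9,815 = €11,365, above the €8,750 maximum, so the patient pays only €8,750 − €1,550 = €7,200.
The plan picks up €32,600 − €7,200 = €25,400.

€25,400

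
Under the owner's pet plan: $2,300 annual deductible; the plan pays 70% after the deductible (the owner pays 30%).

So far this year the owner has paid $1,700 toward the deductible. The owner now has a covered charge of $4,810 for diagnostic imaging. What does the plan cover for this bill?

$1,700 of the $2,300 deductible is already met, leaving $600.
That leaves $4,810 − $600 = $4,210 for coinsurance.
Coinsurance: $4,210 × 30% = $1,263.
That puts the owner's cost at $600 + $1,263 = $1,863.
Insurer pays the balance: $4,810 − $1,863 = $2,947.

$2,947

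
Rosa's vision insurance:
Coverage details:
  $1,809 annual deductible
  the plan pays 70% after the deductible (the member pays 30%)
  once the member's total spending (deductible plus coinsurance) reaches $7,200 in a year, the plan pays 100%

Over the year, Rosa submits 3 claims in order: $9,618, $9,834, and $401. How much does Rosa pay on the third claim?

#1 ($9,618): deductible takes $1,809, $7,809 remains; 30% of $7,809 = $2,342.70. Member owes $4,151.70 (running OOP $4,151.70).
#2 ($9,834): 30% coinsurance on $9,834 = $2,950.20. Member owes $2,950.20 (running OOP $7,101.90).
#3 ($401): 30% coinsurance on $401 = $120.30. OOP would hit $7,222.20 > $7,200, so the cap limits the member to $7,200 − $7,101.90 = $98.10.

$98.10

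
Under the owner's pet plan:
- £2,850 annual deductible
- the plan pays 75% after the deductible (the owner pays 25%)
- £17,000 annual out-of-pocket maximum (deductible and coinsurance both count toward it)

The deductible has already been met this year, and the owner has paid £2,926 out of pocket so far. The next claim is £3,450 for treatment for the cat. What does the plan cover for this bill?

£2,587.50

The deductible is already satisfied, so the full bill goes to coinsurance.
25% of £3,450 = £862.50 falls to the owner.
Total out-of-pocket so far would be £2,926 + £862.50 = £3,788.50, below the £17,000 cap — no reduction.
The insurer covers the remainder: £3,450 − £862.50 = £2,587.50.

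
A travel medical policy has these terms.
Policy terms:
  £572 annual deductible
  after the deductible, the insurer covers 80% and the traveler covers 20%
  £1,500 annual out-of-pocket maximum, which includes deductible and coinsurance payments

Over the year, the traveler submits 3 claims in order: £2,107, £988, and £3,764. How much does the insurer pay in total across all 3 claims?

£5,359

Claim 1 — £2,107: deductible takes £572, £1,535 remains; traveler's 20% is £307. Traveler pays £879; OOP now £879. Plan pays £2,107 − £879 = £1,228.
Claim 2 — £988: deductible met; 20% of £988 = £197.60. Traveler pays £197.60; OOP now £1,076.60. Plan pays £988 − £197.60 = £790.40.
Claim 3 — £3,764: 20% coinsurance on £3,764 = £752.80. OOP would hit £1,829.40 > £1,500, so the cap limits the traveler to £1,500 − £1,076.60 = £423.40. Plan pays £3,764 − £423.40 = £3,340.60.
Insurer total = bills − traveler's total = £6,859 − £1,500 = £5,359.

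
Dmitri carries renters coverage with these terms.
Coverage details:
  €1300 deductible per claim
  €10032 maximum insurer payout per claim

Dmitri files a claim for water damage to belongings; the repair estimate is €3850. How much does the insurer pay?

€2550

Less the €1300 deductible: €3850 − €1300 = €2550.
That's under the €10032 cap, so the insurer reimburses the full €2550.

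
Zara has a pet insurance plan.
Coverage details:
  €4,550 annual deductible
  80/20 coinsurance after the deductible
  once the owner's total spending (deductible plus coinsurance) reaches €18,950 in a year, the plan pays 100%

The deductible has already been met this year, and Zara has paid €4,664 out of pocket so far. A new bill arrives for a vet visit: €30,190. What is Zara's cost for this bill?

With the deductible met, the entire €30,190 is subject to coinsurance.
Coinsurance: €30,190 × 20% = €6,038.
Total out-of-pocket so far would be €4,664 + €6,038 = €10,702, below the €18,950 cap — no reduction.

€6,038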